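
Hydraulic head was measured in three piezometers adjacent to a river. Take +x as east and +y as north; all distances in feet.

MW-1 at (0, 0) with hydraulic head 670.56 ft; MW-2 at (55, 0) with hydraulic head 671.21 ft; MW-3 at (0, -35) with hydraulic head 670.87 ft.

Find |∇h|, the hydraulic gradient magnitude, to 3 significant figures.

0.0148

∂h/∂x = (671.21 − 670.56) / (55 − 0) = +0.01182
∂h/∂y = (670.87 − 670.56) / (-35 − 0) = -0.008857
|∇h| = √(0.01182² + -0.008857²) = 0.01477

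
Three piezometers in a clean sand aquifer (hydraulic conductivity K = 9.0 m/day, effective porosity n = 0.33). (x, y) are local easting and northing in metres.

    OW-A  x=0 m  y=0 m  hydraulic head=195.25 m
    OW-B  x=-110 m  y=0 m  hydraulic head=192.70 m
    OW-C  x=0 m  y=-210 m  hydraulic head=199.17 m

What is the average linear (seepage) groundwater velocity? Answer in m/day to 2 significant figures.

0.81 m/day

∂h/∂x = (192.70 − 195.25) / (-110 − 0) = +0.02318
∂h/∂y = (199.17 − 195.25) / (-210 − 0) = -0.01867
|∇h| = √(0.02318² + -0.01867²) = 0.02976
Seepage velocity v = K·i/n = 9.0 × 0.02976 / 0.33 = 0.8116 m/day.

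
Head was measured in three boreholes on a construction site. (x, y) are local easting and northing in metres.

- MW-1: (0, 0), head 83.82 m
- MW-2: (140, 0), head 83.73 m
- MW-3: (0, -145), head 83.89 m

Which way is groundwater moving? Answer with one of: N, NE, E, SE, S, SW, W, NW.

NE

∂h/∂x = (83.73 − 83.82) / (140 − 0) = -0.0006429
∂h/∂y = (83.89 − 83.82) / (-145 − 0) = -0.0004828
Flow = −∇h = (+0.0006429 east, +0.0004828 north), which points northeast.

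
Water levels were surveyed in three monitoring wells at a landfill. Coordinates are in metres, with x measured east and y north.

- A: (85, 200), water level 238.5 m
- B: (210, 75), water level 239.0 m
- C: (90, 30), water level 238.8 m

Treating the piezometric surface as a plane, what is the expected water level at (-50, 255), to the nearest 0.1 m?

With h = a·x + b·y + c and A as origin, the differences give:
  125·a + (-125)·b = +0.5
  5·a + (-170)·b = +0.3
Eliminate b (×(-170) and ×(-125), subtract): -20625·a = -47.50 → a = ∂h/∂x = +0.002303
Back-substitute: b = ∂h/∂y = -0.001697.
h(-50, 255) = 238.5 + (+0.002303)·(-135) + (-0.001697)·(55) = 238.5 -0.311 -0.093 = 238.096 m.

238.1 m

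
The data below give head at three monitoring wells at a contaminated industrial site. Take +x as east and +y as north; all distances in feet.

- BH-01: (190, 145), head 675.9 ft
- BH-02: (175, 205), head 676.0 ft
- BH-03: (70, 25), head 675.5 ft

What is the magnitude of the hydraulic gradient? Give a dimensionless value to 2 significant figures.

With h = a·x + b·y + c and BH-01 as origin, the differences give:
  (-15)·a + 60·b = +0.1
  (-120)·a + (-120)·b = -0.4
Eliminate b (×(-120) and ×60, subtract): 9000·a = 12.00 → a = ∂h/∂x = +0.001333
Back-substitute: b = ∂h/∂y = +0.002000.
|∇h| = √(0.001333² + 0.002000²) = 0.002404

0.0024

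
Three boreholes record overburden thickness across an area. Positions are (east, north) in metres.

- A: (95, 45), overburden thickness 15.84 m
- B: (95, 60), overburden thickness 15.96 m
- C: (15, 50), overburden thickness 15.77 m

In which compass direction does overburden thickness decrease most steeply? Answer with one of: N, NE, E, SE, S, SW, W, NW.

S

Differences from A: to B (Δx, Δy, Δh) = (0, 15, +0.12); to C = (-80, 5, -0.07).
Determinant of the coordinate differences = 0·5 − (-80)·15 = 1200.
∂d/∂x = [(+0.12)·5 − (-0.07)·15] / 1200 = +0.001375
∂d/∂y = [0·(-0.07) − (-80)·(+0.12)] / 1200 = +0.008000
Steepest decrease is along −∇f = (-0.001375 E, -0.008000 N) → south.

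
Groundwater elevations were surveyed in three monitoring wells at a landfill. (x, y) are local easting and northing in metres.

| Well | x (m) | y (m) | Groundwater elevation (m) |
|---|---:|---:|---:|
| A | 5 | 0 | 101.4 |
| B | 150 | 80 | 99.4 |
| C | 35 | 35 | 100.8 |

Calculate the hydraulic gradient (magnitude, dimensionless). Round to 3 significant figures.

With h = a·x + b·y + c and A as origin, the differences give:
  145·a + 80·b = -2.0
  30·a + 35·b = -0.6
Eliminate b (×35 and ×80, subtract): 2675·a = -22.00 → a = ∂h/∂x = -0.008224
Back-substitute: b = ∂h/∂y = -0.01009.
|∇h| = √(-0.008224² + -0.01009²) = 0.01302

0.0130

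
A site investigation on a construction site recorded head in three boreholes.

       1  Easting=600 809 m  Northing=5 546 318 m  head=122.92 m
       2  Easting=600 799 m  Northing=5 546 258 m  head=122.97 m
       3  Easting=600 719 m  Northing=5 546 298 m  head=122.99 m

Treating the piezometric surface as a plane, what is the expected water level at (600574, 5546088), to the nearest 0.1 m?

With h = a·x + b·y + c and 1 as origin, the differences give:
  (-10)·a + (-60)·b = +0.05
  (-90)·a + (-20)·b = +0.07
Eliminate b (×(-20) and ×(-60), subtract): -5200·a = 3.200 → a = ∂h/∂x = -0.0006154
Back-substitute: b = ∂h/∂y = -0.0007308.
h(600574, 5546088) = 122.92 + (-0.0006154)·(-235) + (-0.0007308)·(-230) = 122.92 +0.145 +0.168 = 123.233 m.

123.2 m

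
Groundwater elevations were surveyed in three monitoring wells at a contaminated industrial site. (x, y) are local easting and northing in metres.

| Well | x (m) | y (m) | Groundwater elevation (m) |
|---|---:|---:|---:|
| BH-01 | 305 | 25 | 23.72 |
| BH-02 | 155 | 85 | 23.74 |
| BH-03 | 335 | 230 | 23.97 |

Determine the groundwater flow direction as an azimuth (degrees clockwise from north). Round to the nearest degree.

Differences from BH-01: to BH-02 (Δx, Δy, Δh) = (-150, 60, +0.02); to BH-03 = (30, 205, +0.25).
Determinant of the coordinate differences = (-150)·205 − 30·60 = -32550.
∂h/∂x = [(+0.02)·205 − (+0.25)·60] / -32550 = +0.0003349
∂h/∂y = [(-150)·(+0.25) − 30·(+0.02)] / -32550 = +0.001171
Flow direction (−∇h) has components (-0.0003349 E, -0.001171 N).
Azimuth = atan2(E, N) = atan2(-0.0003349, -0.001171) = 196.0° ≈ 196°.

196°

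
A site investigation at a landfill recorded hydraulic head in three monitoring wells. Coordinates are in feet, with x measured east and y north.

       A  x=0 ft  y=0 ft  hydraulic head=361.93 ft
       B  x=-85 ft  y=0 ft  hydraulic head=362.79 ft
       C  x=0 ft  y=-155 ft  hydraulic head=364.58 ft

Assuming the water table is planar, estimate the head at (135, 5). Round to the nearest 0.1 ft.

∂h/∂x = (362.79 − 361.93) / (-85 − 0) = -0.01012
∂h/∂y = (364.58 − 361.93) / (-155 − 0) = -0.01710
h(135, 5) = 361.93 + (-0.01012)·(135) + (-0.01710)·(5) = 361.93 -1.366 -0.085 = 360.479 ft.

360.5 ft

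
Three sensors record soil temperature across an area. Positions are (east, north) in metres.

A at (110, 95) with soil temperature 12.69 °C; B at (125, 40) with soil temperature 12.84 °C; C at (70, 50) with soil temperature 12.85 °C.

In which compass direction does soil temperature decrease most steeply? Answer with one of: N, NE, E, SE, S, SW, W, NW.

Three-point gradient (reference A): Δ to B = (15, -55, +0.15), Δ to C = (-40, -45, +0.16).
∂T/∂x = -0.0007130, ∂T/∂y = -0.002922 (det = -2875).
Steepest decrease is along −∇f = (+0.0007130 E, +0.002922 N) → north.

N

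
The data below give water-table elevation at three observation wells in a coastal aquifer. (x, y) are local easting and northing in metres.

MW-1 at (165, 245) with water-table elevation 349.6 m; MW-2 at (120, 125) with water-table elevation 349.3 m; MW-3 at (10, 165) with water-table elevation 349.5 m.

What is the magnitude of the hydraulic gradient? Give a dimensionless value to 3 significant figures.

Taking MW-1 as reference: MW-2−MW-1 = (-45, -120, -0.3); MW-3−MW-1 = (-155, -80, -0.1).
Determinant of the coordinate differences = (-45)·(-80) − (-155)·(-120) = -15000.
∂h/∂x = [(-0.3)·(-80) − (-0.1)·(-120)] / -15000 = -0.0008000
∂h/∂y = [(-45)·(-0.1) − (-155)·(-0.3)] / -15000 = +0.002800
|∇h| = √(-0.0008000² + 0.002800²) = 0.002912

0.00291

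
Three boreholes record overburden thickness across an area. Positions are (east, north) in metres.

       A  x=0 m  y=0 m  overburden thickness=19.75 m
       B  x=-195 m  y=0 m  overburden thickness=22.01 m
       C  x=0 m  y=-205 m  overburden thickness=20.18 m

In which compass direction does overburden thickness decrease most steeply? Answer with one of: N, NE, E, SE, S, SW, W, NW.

∂d/∂x = (22.01 − 19.75) / (-195 − 0) = -0.01159
∂d/∂y = (20.18 − 19.75) / (-205 − 0) = -0.002098
Steepest decrease is along −∇f = (+0.01159 E, +0.002098 N) → east.

E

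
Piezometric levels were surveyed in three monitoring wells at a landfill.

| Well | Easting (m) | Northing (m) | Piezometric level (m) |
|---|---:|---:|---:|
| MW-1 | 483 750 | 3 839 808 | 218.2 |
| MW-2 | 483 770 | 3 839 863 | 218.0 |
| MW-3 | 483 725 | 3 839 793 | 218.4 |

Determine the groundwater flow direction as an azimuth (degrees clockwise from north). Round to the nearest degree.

Taking MW-1 as reference: MW-2−MW-1 = (20, 55, -0.2); MW-3−MW-1 = (-25, -15, +0.2).
Solve a·Δx + b·Δy = Δh: det = 20·(-15) − (-25)·55 = 1075.
∂h/∂x = [(-0.2)·(-15) − (+0.2)·55] / 1075 = -0.007442
∂h/∂y = [20·(+0.2) − (-25)·(-0.2)] / 1075 = -0.0009302
Flow direction (−∇h) has components (+0.007442 E, +0.0009302 N).
Azimuth = atan2(E, N) = atan2(+0.007442, +0.0009302) = 82.9° ≈ 083°.

083°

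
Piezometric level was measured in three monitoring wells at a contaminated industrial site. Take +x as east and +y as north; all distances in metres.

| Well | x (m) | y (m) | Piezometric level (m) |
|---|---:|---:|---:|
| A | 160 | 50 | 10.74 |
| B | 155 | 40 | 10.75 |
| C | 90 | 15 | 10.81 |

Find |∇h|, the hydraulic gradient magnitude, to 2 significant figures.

0.00094

Taking A as reference: B−A = (-5, -10, +0.01); C−A = (-70, -35, +0.07).
Determinant of the coordinate differences = (-5)·(-35) − (-70)·(-10) = -525.
∂h/∂x = [(+0.01)·(-35) − (+0.07)·(-10)] / -525 = -0.0006667
∂h/∂y = [(-5)·(+0.07) − (-70)·(+0.01)] / -525 = -0.0006667
|∇h| = √(-0.0006667² + -0.0006667²) = 0.0009429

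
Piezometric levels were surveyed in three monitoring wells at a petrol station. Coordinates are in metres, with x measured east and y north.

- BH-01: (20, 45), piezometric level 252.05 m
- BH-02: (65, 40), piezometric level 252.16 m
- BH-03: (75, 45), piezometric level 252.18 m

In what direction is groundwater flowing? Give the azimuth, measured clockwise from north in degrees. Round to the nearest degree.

287°

With h = a·x + b·y + c and BH-01 as origin, the differences give:
  45·a + (-5)·b = +0.11
  55·a + 0·b = +0.13
Eliminate b (×0 and ×(-5), subtract): 275·a = 0.650 → a = ∂h/∂x = +0.002364
Back-substitute: b = ∂h/∂y = -0.0007273.
Flow direction (−∇h) has components (-0.002364 E, +0.0007273 N).
Azimuth = atan2(E, N) = atan2(-0.002364, +0.0007273) = 287.1° ≈ 287°.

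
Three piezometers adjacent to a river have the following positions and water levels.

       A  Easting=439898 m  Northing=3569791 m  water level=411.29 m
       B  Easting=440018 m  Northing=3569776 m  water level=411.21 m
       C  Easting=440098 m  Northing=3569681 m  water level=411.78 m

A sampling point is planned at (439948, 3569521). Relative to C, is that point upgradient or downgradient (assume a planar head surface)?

Taking A as reference: B−A = (120, -15, -0.08); C−A = (200, -110, +0.49).
Determinant of the coordinate differences = 120·(-110) − 200·(-15) = -10200.
∂h/∂x = [(-0.08)·(-110) − (+0.49)·(-15)] / -10200 = -0.001583
∂h/∂y = [120·(+0.49) − 200·(-0.08)] / -10200 = -0.007333
Head at (439948, 3569521) = 411.29 + (-0.001583)·(50) + (-0.007333)·(-270) = 413.19 m.
That is higher than the 411.78 m at C, so the point is upgradient.

upgradient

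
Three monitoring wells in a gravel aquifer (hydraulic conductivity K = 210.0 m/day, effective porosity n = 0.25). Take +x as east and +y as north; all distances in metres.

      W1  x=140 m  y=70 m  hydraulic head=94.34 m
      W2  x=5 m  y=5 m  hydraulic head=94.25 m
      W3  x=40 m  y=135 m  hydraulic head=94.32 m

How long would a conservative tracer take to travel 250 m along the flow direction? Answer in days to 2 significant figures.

With h = a·x + b·y + c and W1 as origin, the differences give:
  (-135)·a + (-65)·b = -0.09
  (-100)·a + 65·b = -0.02
Eliminate b (×65 and ×(-65), subtract): -15275·a = -7.150 → a = ∂h/∂x = +0.0004681
Back-substitute: b = ∂h/∂y = +0.0004124.
|∇h| = √(0.0004681² + 0.0004124²) = 0.0006239
Seepage velocity v = K·i/n = 210.0 × 0.0006239 / 0.25 = 0.5241 m/day.
t = 250 / 0.5241 = 477 days.

480 days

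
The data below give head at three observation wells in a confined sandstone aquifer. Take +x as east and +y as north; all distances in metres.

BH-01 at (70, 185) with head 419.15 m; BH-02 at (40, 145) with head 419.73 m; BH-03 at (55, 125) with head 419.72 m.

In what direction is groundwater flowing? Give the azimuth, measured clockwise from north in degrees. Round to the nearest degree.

055°

With h = a·x + b·y + c and BH-01 as origin, the differences give:
  (-30)·a + (-40)·b = +0.58
  (-15)·a + (-60)·b = +0.57
Eliminate b (×(-60) and ×(-40), subtract): 1200·a = -12.000 → a = ∂h/∂x = -0.01000
Back-substitute: b = ∂h/∂y = -0.007000.
Flow direction (−∇h) has components (+0.01000 E, +0.007000 N).
Azimuth = atan2(E, N) = atan2(+0.01000, +0.007000) = 55.0° ≈ 055°.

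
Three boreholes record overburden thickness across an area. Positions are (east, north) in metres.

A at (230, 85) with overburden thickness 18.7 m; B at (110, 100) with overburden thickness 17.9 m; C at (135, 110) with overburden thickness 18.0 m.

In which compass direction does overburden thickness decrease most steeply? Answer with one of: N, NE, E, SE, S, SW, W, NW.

Taking A as reference: B−A = (-120, 15, -0.8); C−A = (-95, 25, -0.7).
Determinant of the coordinate differences = (-120)·25 − (-95)·15 = -1575.
∂d/∂x = [(-0.8)·25 − (-0.7)·15] / -1575 = +0.006032
∂d/∂y = [(-120)·(-0.7) − (-95)·(-0.8)] / -1575 = -0.005079
Steepest decrease is along −∇f = (-0.006032 E, +0.005079 N) → northwest.

NW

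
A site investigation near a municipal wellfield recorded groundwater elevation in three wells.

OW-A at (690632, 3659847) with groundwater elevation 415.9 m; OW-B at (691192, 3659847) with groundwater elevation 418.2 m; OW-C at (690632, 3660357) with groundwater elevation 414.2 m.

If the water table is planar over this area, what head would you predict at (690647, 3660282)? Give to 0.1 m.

∂h/∂x = (418.2 − 415.9) / (691192 − 690632) = +0.004107
∂h/∂y = (414.2 − 415.9) / (3660357 − 3659847) = -0.003333
h(690647, 3660282) = 415.9 + (+0.004107)·(15) + (-0.003333)·(435) = 415.9 +0.062 -1.450 = 414.512 m.

414.5 m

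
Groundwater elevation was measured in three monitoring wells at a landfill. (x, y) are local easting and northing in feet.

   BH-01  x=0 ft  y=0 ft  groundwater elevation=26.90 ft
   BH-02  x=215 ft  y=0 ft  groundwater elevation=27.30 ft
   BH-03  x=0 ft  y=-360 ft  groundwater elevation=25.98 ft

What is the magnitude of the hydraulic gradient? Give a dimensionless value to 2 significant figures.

∂h/∂x = (27.30 − 26.90) / (215 − 0) = +0.001860
∂h/∂y = (25.98 − 26.90) / (-360 − 0) = +0.002556
|∇h| = √(0.001860² + 0.002556²) = 0.003161

0.0032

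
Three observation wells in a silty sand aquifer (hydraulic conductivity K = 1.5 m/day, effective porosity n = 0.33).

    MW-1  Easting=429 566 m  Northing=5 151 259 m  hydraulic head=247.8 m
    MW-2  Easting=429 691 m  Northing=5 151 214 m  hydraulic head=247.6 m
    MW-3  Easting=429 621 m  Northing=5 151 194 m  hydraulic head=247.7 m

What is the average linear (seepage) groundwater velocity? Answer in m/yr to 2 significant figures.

2.5 m/yr

Differences from MW-1: to MW-2 (Δx, Δy, Δh) = (125, -45, -0.2); to MW-3 = (55, -65, -0.1).
Solve a·Δx + b·Δy = Δh: det = 125·(-65) − 55·(-45) = -5650.
∂h/∂x = [(-0.2)·(-65) − (-0.1)·(-45)] / -5650 = -0.001504
∂h/∂y = [125·(-0.1) − 55·(-0.2)] / -5650 = +0.0002655
|∇h| = √(-0.001504² + 0.0002655²) = 0.001527
Seepage velocity v = K·i/n = 1.5 × 0.001527 / 0.33 = 0.006941 m/day = 2.535 m/yr.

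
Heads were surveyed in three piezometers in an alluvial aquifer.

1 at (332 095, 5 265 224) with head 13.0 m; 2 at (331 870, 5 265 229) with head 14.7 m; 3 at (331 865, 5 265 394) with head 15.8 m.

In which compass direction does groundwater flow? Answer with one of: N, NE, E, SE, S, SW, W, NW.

Differences from 1: to 2 (Δx, Δy, Δh) = (-225, 5, +1.7); to 3 = (-230, 170, +2.8).
Solve a·Δx + b·Δy = Δh: det = (-225)·170 − (-230)·5 = -37100.
∂h/∂x = [(+1.7)·170 − (+2.8)·5] / -37100 = -0.007412
∂h/∂y = [(-225)·(+2.8) − (-230)·(+1.7)] / -37100 = +0.006442
Flow = −∇h = (+0.007412 east, -0.006442 north), which points southeast.

SE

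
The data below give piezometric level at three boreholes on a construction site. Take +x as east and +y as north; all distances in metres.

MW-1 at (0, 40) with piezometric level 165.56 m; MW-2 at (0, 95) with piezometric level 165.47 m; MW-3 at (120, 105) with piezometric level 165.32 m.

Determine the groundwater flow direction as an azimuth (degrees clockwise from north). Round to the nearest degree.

034°

Taking MW-1 as reference: MW-2−MW-1 = (0, 55, -0.09); MW-3−MW-1 = (120, 65, -0.24).
Determinant of the coordinate differences = 0·65 − 120·55 = -6600.
∂h/∂x = [(-0.09)·65 − (-0.24)·55] / -6600 = -0.001114
∂h/∂y = [0·(-0.24) − 120·(-0.09)] / -6600 = -0.001636
Flow direction (−∇h) has components (+0.001114 E, +0.001636 N).
Azimuth = atan2(E, N) = atan2(+0.001114, +0.001636) = 34.2° ≈ 034°.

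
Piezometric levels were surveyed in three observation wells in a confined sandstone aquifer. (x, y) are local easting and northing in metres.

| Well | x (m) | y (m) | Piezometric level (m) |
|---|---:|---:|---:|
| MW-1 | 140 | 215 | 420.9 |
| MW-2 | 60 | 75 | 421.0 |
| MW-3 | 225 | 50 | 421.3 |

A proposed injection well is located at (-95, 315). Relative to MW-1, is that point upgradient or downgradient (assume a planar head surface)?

downgradient

Taking MW-1 as reference: MW-2−MW-1 = (-80, -140, +0.1); MW-3−MW-1 = (85, -165, +0.4).
Determinant of the coordinate differences = (-80)·(-165) − 85·(-140) = 25100.
∂h/∂x = [(+0.1)·(-165) − (+0.4)·(-140)] / 25100 = +0.001574
∂h/∂y = [(-80)·(+0.4) − 85·(+0.1)] / 25100 = -0.001614
Head at (-95, 315) = 420.9 + (+0.001574)·(-235) + (-0.001614)·(100) = 420.37 m.
That is lower than the 420.9 m at MW-1, so the point is downgradient.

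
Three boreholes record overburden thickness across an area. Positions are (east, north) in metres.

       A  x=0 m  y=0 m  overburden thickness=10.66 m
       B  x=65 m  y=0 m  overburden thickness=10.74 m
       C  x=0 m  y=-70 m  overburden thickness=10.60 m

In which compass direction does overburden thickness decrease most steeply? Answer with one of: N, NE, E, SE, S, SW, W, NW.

∂d/∂x = (10.74 − 10.66) / (65 − 0) = +0.001231
∂d/∂y = (10.60 − 10.66) / (-70 − 0) = +0.0008571
Steepest decrease is along −∇f = (-0.001231 E, -0.0008571 N) → southwest.

SW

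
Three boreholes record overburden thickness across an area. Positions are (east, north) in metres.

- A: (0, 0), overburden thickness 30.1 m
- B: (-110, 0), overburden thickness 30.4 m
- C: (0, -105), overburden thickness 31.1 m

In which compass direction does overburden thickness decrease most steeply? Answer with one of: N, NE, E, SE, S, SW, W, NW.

N

∂d/∂x = (30.4 − 30.1) / (-110 − 0) = -0.002727
∂d/∂y = (31.1 − 30.1) / (-105 − 0) = -0.009524
Steepest decrease is along −∇f = (+0.002727 E, +0.009524 N) → north.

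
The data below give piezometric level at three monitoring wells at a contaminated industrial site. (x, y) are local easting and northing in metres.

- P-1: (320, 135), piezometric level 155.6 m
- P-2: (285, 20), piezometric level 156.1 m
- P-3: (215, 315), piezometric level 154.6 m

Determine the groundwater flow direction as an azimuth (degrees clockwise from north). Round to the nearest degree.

344°

Three-point gradient (reference P-1): Δ to P-2 = (-35, -115, +0.5), Δ to P-3 = (-105, 180, -1.0).
∂h/∂x = +0.001361, ∂h/∂y = -0.004762 (det = -18375).
Flow direction (−∇h) has components (-0.001361 E, +0.004762 N).
Azimuth = atan2(E, N) = atan2(-0.001361, +0.004762) = 344.1° ≈ 344°.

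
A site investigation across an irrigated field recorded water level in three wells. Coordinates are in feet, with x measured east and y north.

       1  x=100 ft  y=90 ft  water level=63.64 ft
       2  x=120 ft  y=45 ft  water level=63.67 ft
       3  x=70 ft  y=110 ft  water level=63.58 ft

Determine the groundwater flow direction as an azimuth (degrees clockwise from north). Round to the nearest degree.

262°

With h = a·x + b·y + c and 1 as origin, the differences give:
  20·a + (-45)·b = +0.03
  (-30)·a + 20·b = -0.06
Eliminate b (×20 and ×(-45), subtract): -950·a = -2.100 → a = ∂h/∂x = +0.002211
Back-substitute: b = ∂h/∂y = +0.0003158.
Flow direction (−∇h) has components (-0.002211 E, -0.0003158 N).
Azimuth = atan2(E, N) = atan2(-0.002211, -0.0003158) = 261.9° ≈ 262°.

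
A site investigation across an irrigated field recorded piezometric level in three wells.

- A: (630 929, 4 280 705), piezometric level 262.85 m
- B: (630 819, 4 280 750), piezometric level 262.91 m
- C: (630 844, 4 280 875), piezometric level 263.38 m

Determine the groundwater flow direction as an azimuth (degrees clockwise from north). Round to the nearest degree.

Taking A as reference: B−A = (-110, 45, +0.06); C−A = (-85, 170, +0.53).
Determinant of the coordinate differences = (-110)·170 − (-85)·45 = -14875.
∂h/∂x = [(+0.06)·170 − (+0.53)·45] / -14875 = +0.0009176
∂h/∂y = [(-110)·(+0.53) − (-85)·(+0.06)] / -14875 = +0.003576
Flow direction (−∇h) has components (-0.0009176 E, -0.003576 N).
Azimuth = atan2(E, N) = atan2(-0.0009176, -0.003576) = 194.4° ≈ 194°.

194°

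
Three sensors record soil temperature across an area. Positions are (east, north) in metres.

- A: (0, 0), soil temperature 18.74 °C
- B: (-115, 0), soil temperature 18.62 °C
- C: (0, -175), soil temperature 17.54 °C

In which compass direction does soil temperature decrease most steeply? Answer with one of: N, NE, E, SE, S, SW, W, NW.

∂T/∂x = (18.62 − 18.74) / (-115 − 0) = +0.001043
∂T/∂y = (17.54 − 18.74) / (-175 − 0) = +0.006857
Steepest decrease is along −∇f = (-0.001043 E, -0.006857 N) → south.

S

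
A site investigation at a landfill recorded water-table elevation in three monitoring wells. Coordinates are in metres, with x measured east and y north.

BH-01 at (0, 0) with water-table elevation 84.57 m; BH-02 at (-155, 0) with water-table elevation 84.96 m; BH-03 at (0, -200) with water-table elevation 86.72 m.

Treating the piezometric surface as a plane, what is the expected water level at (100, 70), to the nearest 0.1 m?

∂h/∂x = (84.96 − 84.57) / (-155 − 0) = -0.002516
∂h/∂y = (86.72 − 84.57) / (-200 − 0) = -0.01075
h(100, 70) = 84.57 + (-0.002516)·(100) + (-0.01075)·(70) = 84.57 -0.252 -0.753 = 83.566 m.

83.6 m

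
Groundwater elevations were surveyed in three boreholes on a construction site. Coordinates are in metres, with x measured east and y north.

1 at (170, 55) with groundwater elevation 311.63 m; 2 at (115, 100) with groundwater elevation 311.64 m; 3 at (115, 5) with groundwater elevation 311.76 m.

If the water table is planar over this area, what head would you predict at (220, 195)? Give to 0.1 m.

311.4 m

With h = a·x + b·y + c and 1 as origin, the differences give:
  (-55)·a + 45·b = +0.01
  (-55)·a + (-50)·b = +0.13
Eliminate b (×(-50) and ×45, subtract): 5225·a = -6.350 → a = ∂h/∂x = -0.001215
Back-substitute: b = ∂h/∂y = -0.001263.
h(220, 195) = 311.63 + (-0.001215)·(50) + (-0.001263)·(140) = 311.63 -0.061 -0.177 = 311.392 m.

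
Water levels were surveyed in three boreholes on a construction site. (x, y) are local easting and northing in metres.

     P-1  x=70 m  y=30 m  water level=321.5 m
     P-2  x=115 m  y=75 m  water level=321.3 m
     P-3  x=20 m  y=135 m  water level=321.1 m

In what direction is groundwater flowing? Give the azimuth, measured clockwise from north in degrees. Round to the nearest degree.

006°

Three-point gradient (reference P-1): Δ to P-2 = (45, 45, -0.2), Δ to P-3 = (-50, 105, -0.4).
∂h/∂x = -0.0004301, ∂h/∂y = -0.004014 (det = 6975).
Flow direction (−∇h) has components (+0.0004301 E, +0.004014 N).
Azimuth = atan2(E, N) = atan2(+0.0004301, +0.004014) = 6.1° ≈ 006°.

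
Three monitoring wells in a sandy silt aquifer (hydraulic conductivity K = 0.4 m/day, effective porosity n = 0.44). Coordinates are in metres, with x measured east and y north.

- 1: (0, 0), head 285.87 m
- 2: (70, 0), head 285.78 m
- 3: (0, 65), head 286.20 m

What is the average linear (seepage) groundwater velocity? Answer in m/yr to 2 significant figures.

1.7 m/yr

∂h/∂x = (285.78 − 285.87) / (70 − 0) = -0.001286
∂h/∂y = (286.20 − 285.87) / (65 − 0) = +0.005077
|∇h| = √(-0.001286² + 0.005077²) = 0.005237
Seepage velocity v = K·i/n = 0.4 × 0.005237 / 0.44 = 0.004761 m/day = 1.739 m/yr.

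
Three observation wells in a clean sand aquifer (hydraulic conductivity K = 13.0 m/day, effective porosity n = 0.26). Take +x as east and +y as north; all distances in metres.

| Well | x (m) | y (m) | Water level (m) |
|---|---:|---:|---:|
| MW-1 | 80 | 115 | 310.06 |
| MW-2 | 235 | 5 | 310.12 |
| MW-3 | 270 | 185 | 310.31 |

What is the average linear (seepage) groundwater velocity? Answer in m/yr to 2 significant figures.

Three-point gradient (reference MW-1): Δ to MW-2 = (155, -110, +0.06), Δ to MW-3 = (190, 70, +0.25).
∂h/∂x = +0.0009984, ∂h/∂y = +0.0008614 (det = 31750).
|∇h| = √(0.0009984² + 0.0008614²) = 0.001319
Seepage velocity v = K·i/n = 13.0 × 0.001319 / 0.26 = 0.06595 m/day = 24.09 m/yr.

24 m/yr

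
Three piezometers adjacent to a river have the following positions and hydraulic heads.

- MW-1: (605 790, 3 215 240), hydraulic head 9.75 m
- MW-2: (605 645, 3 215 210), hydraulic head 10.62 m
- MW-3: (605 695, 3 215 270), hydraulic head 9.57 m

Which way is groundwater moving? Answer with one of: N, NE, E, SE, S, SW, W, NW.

Three-point gradient (reference MW-1): Δ to MW-2 = (-145, -30, +0.87), Δ to MW-3 = (-95, 30, -0.18).
∂h/∂x = -0.002875, ∂h/∂y = -0.01510 (det = -7200).
Flow = −∇h = (+0.002875 east, +0.01510 north), which points north.

N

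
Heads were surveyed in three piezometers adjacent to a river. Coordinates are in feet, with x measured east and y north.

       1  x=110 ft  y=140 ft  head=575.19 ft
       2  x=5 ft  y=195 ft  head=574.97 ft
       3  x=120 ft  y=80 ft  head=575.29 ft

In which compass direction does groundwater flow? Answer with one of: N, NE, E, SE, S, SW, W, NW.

NW

Taking 1 as reference: 2−1 = (-105, 55, -0.22); 3−1 = (10, -60, +0.10).
Determinant of the coordinate differences = (-105)·(-60) − 10·55 = 5750.
∂h/∂x = [(-0.22)·(-60) − (+0.10)·55] / 5750 = +0.001339
∂h/∂y = [(-105)·(+0.10) − 10·(-0.22)] / 5750 = -0.001443
Flow = −∇h = (-0.001339 east, +0.001443 north), which points northwest.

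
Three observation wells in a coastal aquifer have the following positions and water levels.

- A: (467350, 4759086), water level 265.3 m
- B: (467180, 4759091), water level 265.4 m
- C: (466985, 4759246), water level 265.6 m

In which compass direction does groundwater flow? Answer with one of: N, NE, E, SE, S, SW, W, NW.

With h = a·x + b·y + c and A as origin, the differences give:
  (-170)·a + 5·b = +0.1
  (-365)·a + 160·b = +0.3
Eliminate b (×160 and ×5, subtract): -25375·a = 14.50 → a = ∂h/∂x = -0.0005714
Back-substitute: b = ∂h/∂y = +0.0005714.
Flow = −∇h = (+0.0005714 east, -0.0005714 north), which points southeast.

SE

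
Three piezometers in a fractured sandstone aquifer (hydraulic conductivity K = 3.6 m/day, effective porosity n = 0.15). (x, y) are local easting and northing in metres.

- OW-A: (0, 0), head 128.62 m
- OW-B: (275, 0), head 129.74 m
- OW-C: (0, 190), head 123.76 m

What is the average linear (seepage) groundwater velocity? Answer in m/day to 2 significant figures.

0.62 m/day

∂h/∂x = (129.74 − 128.62) / (275 − 0) = +0.004073
∂h/∂y = (123.76 − 128.62) / (190 − 0) = -0.02558
|∇h| = √(0.004073² + -0.02558²) = 0.0259
Seepage velocity v = K·i/n = 3.6 × 0.0259 / 0.15 = 0.6216 m/day.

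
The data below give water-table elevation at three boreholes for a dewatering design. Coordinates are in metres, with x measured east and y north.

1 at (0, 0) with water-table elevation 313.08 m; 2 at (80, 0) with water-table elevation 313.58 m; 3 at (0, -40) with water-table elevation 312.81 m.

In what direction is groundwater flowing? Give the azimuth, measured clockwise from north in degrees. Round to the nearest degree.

223°

∂h/∂x = (313.58 − 313.08) / (80 − 0) = +0.006250
∂h/∂y = (312.81 − 313.08) / (-40 − 0) = +0.006750
Flow direction (−∇h) has components (-0.006250 E, -0.006750 N).
Azimuth = atan2(E, N) = atan2(-0.006250, -0.006750) = 222.8° ≈ 223°.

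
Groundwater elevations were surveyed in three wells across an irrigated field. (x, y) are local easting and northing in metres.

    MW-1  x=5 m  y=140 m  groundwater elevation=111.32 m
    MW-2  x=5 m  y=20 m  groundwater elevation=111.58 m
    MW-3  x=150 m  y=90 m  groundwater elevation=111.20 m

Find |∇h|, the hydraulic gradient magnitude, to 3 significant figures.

0.00268

Three-point gradient (reference MW-1): Δ to MW-2 = (0, -120, +0.26), Δ to MW-3 = (145, -50, -0.12).
∂h/∂x = -0.001575, ∂h/∂y = -0.002167 (det = 17400).
|∇h| = √(-0.001575² + -0.002167²) = 0.002679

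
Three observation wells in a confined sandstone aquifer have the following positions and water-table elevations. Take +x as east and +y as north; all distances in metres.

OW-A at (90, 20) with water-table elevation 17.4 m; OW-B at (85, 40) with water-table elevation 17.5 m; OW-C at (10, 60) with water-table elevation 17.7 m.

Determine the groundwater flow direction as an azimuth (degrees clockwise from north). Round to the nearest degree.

Taking OW-A as reference: OW-B−OW-A = (-5, 20, +0.1); OW-C−OW-A = (-80, 40, +0.3).
Solve a·Δx + b·Δy = Δh: det = (-5)·40 − (-80)·20 = 1400.
∂h/∂x = [(+0.1)·40 − (+0.3)·20] / 1400 = -0.001429
∂h/∂y = [(-5)·(+0.3) − (-80)·(+0.1)] / 1400 = +0.004643
Flow direction (−∇h) has components (+0.001429 E, -0.004643 N).
Azimuth = atan2(E, N) = atan2(+0.001429, -0.004643) = 162.9° ≈ 163°.

163°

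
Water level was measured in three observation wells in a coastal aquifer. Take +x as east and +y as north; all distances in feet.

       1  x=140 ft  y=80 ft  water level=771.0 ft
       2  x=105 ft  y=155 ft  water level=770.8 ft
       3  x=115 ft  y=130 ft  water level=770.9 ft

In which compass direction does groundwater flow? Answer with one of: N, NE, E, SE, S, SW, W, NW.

Differences from 1: to 2 (Δx, Δy, Δh) = (-35, 75, -0.2); to 3 = (-25, 50, -0.1).
Determinant of the coordinate differences = (-35)·50 − (-25)·75 = 125.
∂h/∂x = [(-0.2)·50 − (-0.1)·75] / 125 = -0.02000
∂h/∂y = [(-35)·(-0.1) − (-25)·(-0.2)] / 125 = -0.01200
Flow = −∇h = (+0.02000 east, +0.01200 north), which points northeast.

NE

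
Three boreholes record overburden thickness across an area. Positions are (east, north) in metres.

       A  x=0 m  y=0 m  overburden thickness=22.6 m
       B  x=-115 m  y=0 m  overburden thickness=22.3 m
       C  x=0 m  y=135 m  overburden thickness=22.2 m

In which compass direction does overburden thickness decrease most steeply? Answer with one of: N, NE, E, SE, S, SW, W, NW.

∂d/∂x = (22.3 − 22.6) / (-115 − 0) = +0.002609
∂d/∂y = (22.2 − 22.6) / (135 − 0) = -0.002963
Steepest decrease is along −∇f = (-0.002609 E, +0.002963 N) → northwest.

NW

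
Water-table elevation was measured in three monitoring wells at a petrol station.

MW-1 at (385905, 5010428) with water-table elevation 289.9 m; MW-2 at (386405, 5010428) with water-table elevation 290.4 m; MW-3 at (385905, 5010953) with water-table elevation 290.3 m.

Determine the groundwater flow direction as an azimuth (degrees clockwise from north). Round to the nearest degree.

233°

∂h/∂x = (290.4 − 289.9) / (386405 − 385905) = +0.001000
∂h/∂y = (290.3 − 289.9) / (5010953 − 5010428) = +0.0007619
Flow direction (−∇h) has components (-0.001000 E, -0.0007619 N).
Azimuth = atan2(E, N) = atan2(-0.001000, -0.0007619) = 232.7° ≈ 233°.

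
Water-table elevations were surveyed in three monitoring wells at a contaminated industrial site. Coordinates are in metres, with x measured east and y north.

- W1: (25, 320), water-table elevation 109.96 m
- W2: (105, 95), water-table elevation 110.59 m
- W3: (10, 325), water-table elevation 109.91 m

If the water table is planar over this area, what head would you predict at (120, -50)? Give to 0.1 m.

110.9 m

With h = a·x + b·y + c and W1 as origin, the differences give:
  80·a + (-225)·b = +0.63
  (-15)·a + 5·b = -0.05
Eliminate b (×5 and ×(-225), subtract): -2975·a = -8.100 → a = ∂h/∂x = +0.002723
Back-substitute: b = ∂h/∂y = -0.001832.
h(120, -50) = 109.96 + (+0.002723)·(95) + (-0.001832)·(-370) = 109.96 +0.259 +0.678 = 110.896 m.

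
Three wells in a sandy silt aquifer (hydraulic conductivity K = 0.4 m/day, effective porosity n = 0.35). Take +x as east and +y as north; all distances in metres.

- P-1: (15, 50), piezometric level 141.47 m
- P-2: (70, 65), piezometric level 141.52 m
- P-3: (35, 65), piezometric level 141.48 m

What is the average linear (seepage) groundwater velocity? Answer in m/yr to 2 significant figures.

0.60 m/yr

With h = a·x + b·y + c and P-1 as origin, the differences give:
  55·a + 15·b = +0.05
  20·a + 15·b = +0.01
Eliminate b (×15 and ×15, subtract): 525·a = 0.600 → a = ∂h/∂x = +0.001143
Back-substitute: b = ∂h/∂y = -0.0008571.
|∇h| = √(0.001143² + -0.0008571²) = 0.001429
Seepage velocity v = K·i/n = 0.4 × 0.001429 / 0.35 = 0.001633 m/day = 0.5965 m/yr.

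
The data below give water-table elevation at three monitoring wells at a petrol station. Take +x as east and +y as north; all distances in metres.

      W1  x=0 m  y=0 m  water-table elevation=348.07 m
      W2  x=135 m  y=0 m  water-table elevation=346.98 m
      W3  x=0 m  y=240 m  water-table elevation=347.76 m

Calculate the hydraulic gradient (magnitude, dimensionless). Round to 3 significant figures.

0.00818

∂h/∂x = (346.98 − 348.07) / (135 − 0) = -0.008074
∂h/∂y = (347.76 − 348.07) / (240 − 0) = -0.001292
|∇h| = √(-0.008074² + -0.001292²) = 0.008177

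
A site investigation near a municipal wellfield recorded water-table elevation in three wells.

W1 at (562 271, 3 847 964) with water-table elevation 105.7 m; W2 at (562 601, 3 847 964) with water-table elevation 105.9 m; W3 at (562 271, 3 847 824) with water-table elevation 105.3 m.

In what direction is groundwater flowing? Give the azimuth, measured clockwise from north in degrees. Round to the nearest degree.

192°

∂h/∂x = (105.9 − 105.7) / (562601 − 562271) = +0.0006061
∂h/∂y = (105.3 − 105.7) / (3847824 − 3847964) = +0.002857
Flow direction (−∇h) has components (-0.0006061 E, -0.002857 N).
Azimuth = atan2(E, N) = atan2(-0.0006061, -0.002857) = 192.0° ≈ 192°.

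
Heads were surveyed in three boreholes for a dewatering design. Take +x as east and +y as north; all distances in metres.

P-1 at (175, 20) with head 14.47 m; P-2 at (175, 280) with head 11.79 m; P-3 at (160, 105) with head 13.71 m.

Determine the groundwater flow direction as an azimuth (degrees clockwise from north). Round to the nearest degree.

037°

Differences from P-1: to P-2 (Δx, Δy, Δh) = (0, 260, -2.68); to P-3 = (-15, 85, -0.76).
Determinant of the coordinate differences = 0·85 − (-15)·260 = 3900.
∂h/∂x = [(-2.68)·85 − (-0.76)·260] / 3900 = -0.007744
∂h/∂y = [0·(-0.76) − (-15)·(-2.68)] / 3900 = -0.01031
Flow direction (−∇h) has components (+0.007744 E, +0.01031 N).
Azimuth = atan2(E, N) = atan2(+0.007744, +0.01031) = 36.9° ≈ 037°.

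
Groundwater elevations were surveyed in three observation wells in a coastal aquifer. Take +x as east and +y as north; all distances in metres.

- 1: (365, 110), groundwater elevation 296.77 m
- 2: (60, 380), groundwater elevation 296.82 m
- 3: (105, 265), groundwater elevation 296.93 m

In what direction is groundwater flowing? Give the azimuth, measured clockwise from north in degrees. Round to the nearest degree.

045°

Taking 1 as reference: 2−1 = (-305, 270, +0.05); 3−1 = (-260, 155, +0.16).
Determinant of the coordinate differences = (-305)·155 − (-260)·270 = 22925.
∂h/∂x = [(+0.05)·155 − (+0.16)·270] / 22925 = -0.001546
∂h/∂y = [(-305)·(+0.16) − (-260)·(+0.05)] / 22925 = -0.001562
Flow direction (−∇h) has components (+0.001546 E, +0.001562 N).
Azimuth = atan2(E, N) = atan2(+0.001546, +0.001562) = 44.7° ≈ 045°.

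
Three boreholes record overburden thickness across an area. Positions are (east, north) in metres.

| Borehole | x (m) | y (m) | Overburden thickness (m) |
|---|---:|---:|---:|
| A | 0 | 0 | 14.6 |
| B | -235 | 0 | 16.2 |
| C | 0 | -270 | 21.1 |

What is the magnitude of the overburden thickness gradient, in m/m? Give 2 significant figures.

0.025 m/m

∂d/∂x = (16.2 − 14.6) / (-235 − 0) = -0.006809
∂d/∂y = (21.1 − 14.6) / (-270 − 0) = -0.02407
|∇f| = √(-0.006809² + -0.02407²) = 0.02501 m/m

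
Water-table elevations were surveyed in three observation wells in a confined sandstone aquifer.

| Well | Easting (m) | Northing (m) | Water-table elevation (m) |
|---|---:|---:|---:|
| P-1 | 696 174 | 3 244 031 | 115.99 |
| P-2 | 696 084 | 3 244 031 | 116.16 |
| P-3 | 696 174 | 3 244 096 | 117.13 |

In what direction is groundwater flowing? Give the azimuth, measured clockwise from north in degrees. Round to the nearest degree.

∂h/∂x = (116.16 − 115.99) / (696084 − 696174) = -0.001889
∂h/∂y = (117.13 − 115.99) / (3244096 − 3244031) = +0.01754
Flow direction (−∇h) has components (+0.001889 E, -0.01754 N).
Azimuth = atan2(E, N) = atan2(+0.001889, -0.01754) = 173.9° ≈ 174°.

174°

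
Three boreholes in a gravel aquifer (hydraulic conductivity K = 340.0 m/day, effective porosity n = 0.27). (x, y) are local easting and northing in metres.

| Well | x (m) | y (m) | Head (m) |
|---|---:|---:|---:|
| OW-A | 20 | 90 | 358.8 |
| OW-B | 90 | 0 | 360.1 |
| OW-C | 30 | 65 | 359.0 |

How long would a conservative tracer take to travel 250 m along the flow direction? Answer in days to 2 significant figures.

Taking OW-A as reference: OW-B−OW-A = (70, -90, +1.3); OW-C−OW-A = (10, -25, +0.2).
Determinant of the coordinate differences = 70·(-25) − 10·(-90) = -850.
∂h/∂x = [(+1.3)·(-25) − (+0.2)·(-90)] / -850 = +0.01706
∂h/∂y = [70·(+0.2) − 10·(+1.3)] / -850 = -0.001176
|∇h| = √(0.01706² + -0.001176²) = 0.0171
Seepage velocity v = K·i/n = 340.0 × 0.0171 / 0.27 = 21.53 m/day.
t = 250 / 21.53 = 11.61 days.

12 days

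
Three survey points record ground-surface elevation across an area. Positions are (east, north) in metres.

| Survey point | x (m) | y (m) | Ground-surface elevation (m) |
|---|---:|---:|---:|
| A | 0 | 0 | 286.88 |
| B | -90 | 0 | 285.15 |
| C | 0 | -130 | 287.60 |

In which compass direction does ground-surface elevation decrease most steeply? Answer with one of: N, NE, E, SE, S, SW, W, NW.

W

∂z/∂x = (285.15 − 286.88) / (-90 − 0) = +0.01922
∂z/∂y = (287.60 − 286.88) / (-130 − 0) = -0.005538
Steepest decrease is along −∇f = (-0.01922 E, +0.005538 N) → west.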